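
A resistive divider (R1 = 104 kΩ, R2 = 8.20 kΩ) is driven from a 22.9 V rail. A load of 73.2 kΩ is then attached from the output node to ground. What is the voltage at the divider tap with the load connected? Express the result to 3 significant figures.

V_out ≈ 1.52 V

The load sits in parallel with R2: R2‖R_L = (8.20 × 73.2) / (8.20 + 73.2) = 7.374 kΩ.
V_out = 22.9 × 7.374 / (104 + 7.374) = 22.9 × 7.374/111.4 = 1.52 V.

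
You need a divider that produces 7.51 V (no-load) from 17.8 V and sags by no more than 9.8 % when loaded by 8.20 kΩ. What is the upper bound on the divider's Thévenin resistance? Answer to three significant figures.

R_th ≤ 891 Ω

Loading drop = R_th/(R_th + R_L) ≤ 0.0980, so R_th ≤ R_L · ε/(1−ε) = 8.20 kΩ × 0.0980/0.9020 = 891 Ω.
(Any R1, R2 with R2/(R1+R2) = 0.422 and R1‖R2 ≤ 891 Ω will meet the spec.)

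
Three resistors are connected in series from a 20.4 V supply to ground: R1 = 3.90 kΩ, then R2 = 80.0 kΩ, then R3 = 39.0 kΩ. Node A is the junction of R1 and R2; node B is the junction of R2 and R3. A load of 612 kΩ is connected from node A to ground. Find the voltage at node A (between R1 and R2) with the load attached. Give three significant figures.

V ≈ 19.6 V

Below node A the series string R2+R3 = 119.0 kΩ sits in parallel with the 612 kΩ load: 99.63 kΩ.
V_A = 20.4 × 99.63/(3.90 + 99.63) = 19.6 V.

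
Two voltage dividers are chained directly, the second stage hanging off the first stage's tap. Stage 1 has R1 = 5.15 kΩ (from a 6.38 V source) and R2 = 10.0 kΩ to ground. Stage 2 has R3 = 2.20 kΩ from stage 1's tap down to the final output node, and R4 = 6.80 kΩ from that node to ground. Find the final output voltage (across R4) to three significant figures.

Stage 2 presents R3+R4 = 9.000 kΩ as a load on stage 1's tap.
Stage 1's lower leg becomes R2‖(R3+R4) = 4.737 kΩ, so V_mid = 6.38 × 4.737/9.887 = 3.057 V.
Stage 2 is itself unloaded: V_out = V_mid × R4/(R3+R4) = 3.057 × 6.80/9.000 = 2.31 V.

V_out ≈ 2.31 V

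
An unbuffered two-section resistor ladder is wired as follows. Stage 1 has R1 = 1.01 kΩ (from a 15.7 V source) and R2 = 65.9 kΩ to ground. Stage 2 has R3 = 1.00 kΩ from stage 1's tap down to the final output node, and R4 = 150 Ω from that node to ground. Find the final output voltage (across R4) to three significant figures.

Stage 2 presents R3+R4 = 1150 Ω as a load on stage 1's tap.
Stage 1's lower leg becomes R2‖(R3+R4) = 1130 Ω, so V_mid = 15.7 × 1130/2140 = 8.291 V.
Stage 2 is itself unloaded: V_out = V_mid × R4/(R3+R4) = 8.291 × 150/1150 = 1.08 V.

V_out ≈ 1.08 V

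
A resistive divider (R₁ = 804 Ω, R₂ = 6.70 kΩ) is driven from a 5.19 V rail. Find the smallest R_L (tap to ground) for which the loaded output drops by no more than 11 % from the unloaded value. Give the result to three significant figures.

Output resistance R_th = R₁‖R₂ = (804 × 6700)/7504 = 717.9 Ω.
The fractional drop is R_th/(R_th + R_L); requiring this ≤ 0.110 gives R_L ≥ R_th(1/0.110 − 1) = 717.9 × 8.091 = 5.81 kΩ.

R_L(min) ≈ 5.81 kΩ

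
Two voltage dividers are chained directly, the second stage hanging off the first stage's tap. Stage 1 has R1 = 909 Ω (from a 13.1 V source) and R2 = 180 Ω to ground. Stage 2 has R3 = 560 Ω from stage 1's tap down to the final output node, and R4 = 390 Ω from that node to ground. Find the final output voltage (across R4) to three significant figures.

Stage 2 presents R3+R4 = 950.0 Ω as a load on stage 1's tap.
Stage 1's lower leg becomes R2‖(R3+R4) = 151.3 Ω, so V_mid = 13.1 × 151.3/1060 = 1.870 V.
Stage 2 is itself unloaded: V_out = V_mid × R4/(R3+R4) = 1.870 × 390/950.0 = 0.768 V.

V_out ≈ 0.768 V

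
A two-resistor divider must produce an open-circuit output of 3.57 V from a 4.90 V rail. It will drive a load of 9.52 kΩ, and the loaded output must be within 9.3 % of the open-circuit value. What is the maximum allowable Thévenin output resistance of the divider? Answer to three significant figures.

Loading drop = R_th/(R_th + R_L) ≤ 0.0930, so R_th ≤ R_L · ε/(1−ε) = 9.52 kΩ × 0.0930/0.9070 = 976 Ω.
(Any R1, R2 with R2/(R1+R2) = 0.729 and R1‖R2 ≤ 976 Ω will meet the spec.)

R_th ≤ 976 Ω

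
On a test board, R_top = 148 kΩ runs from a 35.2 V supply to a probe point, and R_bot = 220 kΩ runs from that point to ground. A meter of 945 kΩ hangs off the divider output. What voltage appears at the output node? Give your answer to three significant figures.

The load sits in parallel with R_bot: R_bot‖R_L = (220 × 945) / (220 + 945) = 178.5 kΩ.
V_out = 35.2 × 178.5 / (148 + 178.5) = 35.2 × 178.5/326.5 = 19.2 V.
(Unloaded it would have been 21.0 V.)

V_out ≈ 19.2 V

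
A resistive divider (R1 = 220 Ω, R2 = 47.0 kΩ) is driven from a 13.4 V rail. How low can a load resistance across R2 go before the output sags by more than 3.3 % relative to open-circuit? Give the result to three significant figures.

R_L(min) ≈ 6.42 kΩ

Output resistance R_th = R1‖R2 = (220 × 47000)/47220 = 219.0 Ω.
The fractional drop is R_th/(R_th + R_L); requiring this ≤ 0.0330 gives R_L ≥ R_th(1/0.0330 − 1) = 219.0 × 29.30 = 6.42 kΩ.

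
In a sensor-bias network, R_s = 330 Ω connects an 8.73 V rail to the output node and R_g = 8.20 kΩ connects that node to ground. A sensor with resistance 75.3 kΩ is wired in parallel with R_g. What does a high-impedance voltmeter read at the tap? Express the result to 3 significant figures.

V_out ≈ 8.36 V

The load sits in parallel with R_g: R_g‖R_L = (8200 × 75300) / (8200 + 75300) = 7395 Ω.
V_out = 8.73 × 7395 / (330 + 7395) = 8.73 × 7395/7725 = 8.36 V.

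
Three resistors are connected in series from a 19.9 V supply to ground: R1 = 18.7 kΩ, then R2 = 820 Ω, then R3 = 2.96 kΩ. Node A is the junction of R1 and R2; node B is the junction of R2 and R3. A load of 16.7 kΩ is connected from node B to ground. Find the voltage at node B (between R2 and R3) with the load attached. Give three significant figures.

At node B, R3 is in parallel with the load: R3‖R_L = 2514 Ω.
Below node A the resistance is R2 + (R3‖R_L) = 3334 Ω, so V_A = 19.9 × 3334/22030 = 3.011 V.
Then V_B = V_A × (R3‖R_L)/(R2 + R3‖R_L) = 3.011 × 2514/3334 = 2.27 V.

V ≈ 2.27 V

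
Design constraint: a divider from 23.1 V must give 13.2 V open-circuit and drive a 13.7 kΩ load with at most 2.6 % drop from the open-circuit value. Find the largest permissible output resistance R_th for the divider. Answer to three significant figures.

Loading drop = R_th/(R_th + R_L) ≤ 0.0260, so R_th ≤ R_L · ε/(1−ε) = 13.7 kΩ × 0.0260/0.9740 = 366 Ω.
(Any R1, R2 with R2/(R1+R2) = 0.571 and R1‖R2 ≤ 366 Ω will meet the spec.)

R_th ≤ 366 Ω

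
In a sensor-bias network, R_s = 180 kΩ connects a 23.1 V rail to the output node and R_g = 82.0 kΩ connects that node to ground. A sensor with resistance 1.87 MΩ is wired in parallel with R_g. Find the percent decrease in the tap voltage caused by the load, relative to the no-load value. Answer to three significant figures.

2.92 %

The divider's output (Thévenin) resistance is R_s‖R_g = 56.34 kΩ.
Fractional drop under load = R_th/(R_th + R_L) = 56.34 / (56.34 + 1870) = 0.02925.
So the output falls by 2.92 %.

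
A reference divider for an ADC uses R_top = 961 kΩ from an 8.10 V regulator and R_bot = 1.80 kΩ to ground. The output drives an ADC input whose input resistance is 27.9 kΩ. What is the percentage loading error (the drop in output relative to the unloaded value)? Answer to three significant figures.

6.05 %

The divider's output (Thévenin) resistance is R_top‖R_bot = 1.797 kΩ.
Fractional drop under load = R_th/(R_th + R_L) = 1.797 / (1.797 + 27.9) = 0.06050.
So the output falls by 6.05 %.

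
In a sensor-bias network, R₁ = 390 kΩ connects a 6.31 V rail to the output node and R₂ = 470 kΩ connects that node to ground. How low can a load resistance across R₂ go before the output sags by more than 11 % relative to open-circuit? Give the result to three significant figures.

R_L(min) ≈ 1.72 MΩ

Output resistance R_th = R₁‖R₂ = (390 × 470)/860.0 = 213.1 kΩ.
The fractional drop is R_th/(R_th + R_L); requiring this ≤ 0.110 gives R_L ≥ R_th(1/0.110 − 1) = 213.1 × 8.091 = 1.72 MΩ.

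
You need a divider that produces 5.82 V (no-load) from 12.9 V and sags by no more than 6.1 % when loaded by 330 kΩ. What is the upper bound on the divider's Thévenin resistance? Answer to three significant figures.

Loading drop = R_th/(R_th + R_L) ≤ 0.0610, so R_th ≤ R_L · ε/(1−ε) = 330 kΩ × 0.0610/0.9390 = 21.4 kΩ.

R_th ≤ 21.4 kΩ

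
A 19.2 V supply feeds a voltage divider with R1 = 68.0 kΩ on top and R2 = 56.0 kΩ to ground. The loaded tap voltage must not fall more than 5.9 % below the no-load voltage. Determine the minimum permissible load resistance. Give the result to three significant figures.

R_L(min) ≈ 490 kΩ

Output resistance R_th = R1‖R2 = (68.0 × 56.0)/124.0 = 30.71 kΩ.
The fractional drop is R_th/(R_th + R_L); requiring this ≤ 0.0590 gives R_L ≥ R_th(1/0.0590 − 1) = 30.71 × 15.95 = 490 kΩ.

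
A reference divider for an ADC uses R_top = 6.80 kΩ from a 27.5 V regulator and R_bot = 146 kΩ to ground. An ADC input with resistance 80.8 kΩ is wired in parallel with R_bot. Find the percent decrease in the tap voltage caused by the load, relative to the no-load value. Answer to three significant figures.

The divider's output (Thévenin) resistance is R_top‖R_bot = 6.497 kΩ.
Fractional drop under load = R_th/(R_th + R_L) = 6.497 / (6.497 + 80.8) = 0.07443.
So the output falls by 7.44 %.

7.44 %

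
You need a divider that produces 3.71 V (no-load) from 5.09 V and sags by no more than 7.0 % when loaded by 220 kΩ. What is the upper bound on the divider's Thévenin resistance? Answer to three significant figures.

R_th ≤ 16.6 kΩ

Loading drop = R_th/(R_th + R_L) ≤ 0.0700, so R_th ≤ R_L · ε/(1−ε) = 220 kΩ × 0.0700/0.9300 = 16.6 kΩ.
(Any R1, R2 with R2/(R1+R2) = 0.729 and R1‖R2 ≤ 16.6 kΩ will meet the spec.)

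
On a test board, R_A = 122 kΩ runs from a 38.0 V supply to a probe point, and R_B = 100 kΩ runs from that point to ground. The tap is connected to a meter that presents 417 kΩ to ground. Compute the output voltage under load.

V_out ≈ 15.1 V

The load sits in parallel with R_B: R_B‖R_L = (100 × 417) / (100 + 417) = 80.66 kΩ.
V_out = 38.0 × 80.66 / (122 + 80.66) = 38.0 × 80.66/202.7 = 15.1 V.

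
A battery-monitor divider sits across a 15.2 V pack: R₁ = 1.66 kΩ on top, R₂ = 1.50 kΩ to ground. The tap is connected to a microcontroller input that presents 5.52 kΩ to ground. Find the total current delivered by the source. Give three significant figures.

I ≈ 5.35 mA

R₂‖R_L = 1.179 kΩ, so the source sees R₁ + R₂‖R_L = 2.839 kΩ.
I = 15.2 V / 2.839 kΩ = 5.35 mA.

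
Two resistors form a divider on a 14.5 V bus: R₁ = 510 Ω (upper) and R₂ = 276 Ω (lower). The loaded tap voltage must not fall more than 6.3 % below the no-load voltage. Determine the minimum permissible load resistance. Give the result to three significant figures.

Output resistance R_th = R₁‖R₂ = (510 × 276)/786.0 = 179.1 Ω.
The fractional drop is R_th/(R_th + R_L); requiring this ≤ 0.0630 gives R_L ≥ R_th(1/0.0630 − 1) = 179.1 × 14.87 = 2.66 kΩ.

R_L(min) ≈ 2.66 kΩ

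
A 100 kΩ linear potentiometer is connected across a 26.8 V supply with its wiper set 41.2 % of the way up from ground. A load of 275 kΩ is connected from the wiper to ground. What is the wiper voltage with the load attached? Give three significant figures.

The wiper splits the pot into (1−α)R = 58.80 kΩ above and αR = 41.20 kΩ below.
Lower section ‖ load = 35.83 kΩ.
V_wiper = 26.8 × 35.83/(58.80 + 35.83) = 10.1 V.

V ≈ 10.1 V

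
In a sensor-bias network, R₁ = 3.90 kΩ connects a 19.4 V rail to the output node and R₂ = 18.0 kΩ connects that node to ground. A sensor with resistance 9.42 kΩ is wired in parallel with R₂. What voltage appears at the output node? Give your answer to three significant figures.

V_out ≈ 11.9 V

The load sits in parallel with R₂: R₂‖R_L = (18.0 × 9.42) / (18.0 + 9.42) = 6.184 kΩ.
V_out = 19.4 × 6.184 / (3.90 + 6.184) = 19.4 × 6.184/10.08 = 11.9 V.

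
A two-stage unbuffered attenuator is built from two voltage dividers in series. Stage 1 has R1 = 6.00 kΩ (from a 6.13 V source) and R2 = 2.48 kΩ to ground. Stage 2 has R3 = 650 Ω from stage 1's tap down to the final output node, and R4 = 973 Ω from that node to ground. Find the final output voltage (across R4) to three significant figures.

V_out ≈ 0.516 V

Stage 2 presents R3+R4 = 1623 Ω as a load on stage 1's tap.
Stage 1's lower leg becomes R2‖(R3+R4) = 981.0 Ω, so V_mid = 6.13 × 981.0/6981 = 0.8614 V.
Stage 2 is itself unloaded: V_out = V_mid × R4/(R3+R4) = 0.8614 × 973/1623 = 0.516 V.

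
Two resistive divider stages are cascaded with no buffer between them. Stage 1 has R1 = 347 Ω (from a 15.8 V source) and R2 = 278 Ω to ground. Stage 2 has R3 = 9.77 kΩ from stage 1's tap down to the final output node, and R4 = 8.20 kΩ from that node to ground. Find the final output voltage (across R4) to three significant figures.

V_out ≈ 3.18 V

Stage 2 presents R3+R4 = 17970 Ω as a load on stage 1's tap.
Stage 1's lower leg becomes R2‖(R3+R4) = 273.8 Ω, so V_mid = 15.8 × 273.8/620.8 = 6.968 V.
Stage 2 is itself unloaded: V_out = V_mid × R4/(R3+R4) = 6.968 × 8200/17970 = 3.18 V.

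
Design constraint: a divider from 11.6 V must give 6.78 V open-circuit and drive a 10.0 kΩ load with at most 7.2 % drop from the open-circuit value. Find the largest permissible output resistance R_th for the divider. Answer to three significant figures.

Loading drop = R_th/(R_th + R_L) ≤ 0.0720, so R_th ≤ R_L · ε/(1−ε) = 10.0 kΩ × 0.0720/0.9280 = 776 Ω.

R_th ≤ 776 Ω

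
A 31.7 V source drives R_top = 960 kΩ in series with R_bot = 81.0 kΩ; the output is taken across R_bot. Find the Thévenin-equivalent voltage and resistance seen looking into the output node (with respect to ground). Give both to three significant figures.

V_th = 2.47 V, R_th = 74.7 kΩ

V_th is the open-circuit tap voltage: 31.7 × 81.0/(960 + 81.0) = 2.47 V.
With the supply zeroed, R_top and R_bot appear in parallel from the tap: R_th = R_top‖R_bot = (960 × 81.0)/1041 = 74.7 kΩ.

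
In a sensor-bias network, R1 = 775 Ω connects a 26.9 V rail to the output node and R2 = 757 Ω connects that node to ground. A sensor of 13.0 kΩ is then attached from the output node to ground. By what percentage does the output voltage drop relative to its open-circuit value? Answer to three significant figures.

2.86 %

The divider's output (Thévenin) resistance is R1‖R2 = 382.9 Ω.
Fractional drop under load = R_th/(R_th + R_L) = 382.9 / (382.9 + 13000) = 0.02861.
So the output falls by 2.86 %.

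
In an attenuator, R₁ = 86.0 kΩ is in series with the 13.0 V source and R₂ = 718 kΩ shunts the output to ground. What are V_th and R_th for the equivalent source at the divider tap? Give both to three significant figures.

V_th is the open-circuit tap voltage: 13.0 × 718/(86.0 + 718) = 11.6 V.
With the supply zeroed, R₁ and R₂ appear in parallel from the tap: R_th = R₁‖R₂ = (86.0 × 718)/804.0 = 76.8 kΩ.

V_th = 11.6 V, R_th = 76.8 kΩ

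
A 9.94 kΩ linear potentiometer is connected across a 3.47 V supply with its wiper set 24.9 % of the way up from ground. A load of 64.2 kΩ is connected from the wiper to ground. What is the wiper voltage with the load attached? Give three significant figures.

The wiper splits the pot into (1−α)R = 7.465 kΩ above and αR = 2.475 kΩ below.
Lower section ‖ load = 2.383 kΩ.
V_wiper = 3.47 × 2.383/(7.465 + 2.383) = 0.840 V.

V ≈ 0.840 V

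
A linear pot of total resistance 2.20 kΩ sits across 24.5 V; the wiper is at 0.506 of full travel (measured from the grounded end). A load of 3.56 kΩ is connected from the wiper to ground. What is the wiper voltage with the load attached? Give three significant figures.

V ≈ 10.7 V

The wiper splits the pot into (1−α)R = 1.087 kΩ above and αR = 1.113 kΩ below.
Lower section ‖ load = 0.8480 kΩ.
V_wiper = 24.5 × 0.8480/(1.087 + 0.8480) = 10.7 V.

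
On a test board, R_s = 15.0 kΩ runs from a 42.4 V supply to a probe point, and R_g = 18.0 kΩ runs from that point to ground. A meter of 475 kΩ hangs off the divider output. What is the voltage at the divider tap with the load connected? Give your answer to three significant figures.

The load sits in parallel with R_g: R_g‖R_L = (18.0 × 475) / (18.0 + 475) = 17.34 kΩ.
V_out = 42.4 × 17.34 / (15.0 + 17.34) = 42.4 × 17.34/32.34 = 22.7 V.
(Unloaded it would have been 23.1 V.)

V_out ≈ 22.7 V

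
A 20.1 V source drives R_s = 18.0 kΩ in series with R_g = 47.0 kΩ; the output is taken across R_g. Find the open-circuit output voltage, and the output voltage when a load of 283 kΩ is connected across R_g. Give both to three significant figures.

Open-circuit: V = 20.1 × 47.0/(18.0 + 47.0) = 14.5 V.
With the load, R_g becomes R_g‖R_L = 40.31 kΩ, so V = 20.1 × 40.31/58.31 = 13.9 V.

Unloaded: 14.5 V; loaded: 13.9 V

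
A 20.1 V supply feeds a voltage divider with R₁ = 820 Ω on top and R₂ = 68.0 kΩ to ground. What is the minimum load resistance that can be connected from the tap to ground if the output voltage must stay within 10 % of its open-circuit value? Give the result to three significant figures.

Output resistance R_th = R₁‖R₂ = (820 × 68000)/68820 = 810.2 Ω.
The fractional drop is R_th/(R_th + R_L); requiring this ≤ 0.100 gives R_L ≥ R_th(1/0.100 − 1) = 810.2 × 9.000 = 7.29 kΩ.

R_L(min) ≈ 7.29 kΩ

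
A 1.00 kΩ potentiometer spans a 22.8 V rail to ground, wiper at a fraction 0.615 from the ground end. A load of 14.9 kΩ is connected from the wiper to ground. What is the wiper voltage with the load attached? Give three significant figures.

V ≈ 13.8 V

The wiper splits the pot into (1−α)R = 385.0 Ω above and αR = 615.0 Ω below.
Lower section ‖ load = 590.6 Ω.
V_wiper = 22.8 × 590.6/(385.0 + 590.6) = 13.8 V.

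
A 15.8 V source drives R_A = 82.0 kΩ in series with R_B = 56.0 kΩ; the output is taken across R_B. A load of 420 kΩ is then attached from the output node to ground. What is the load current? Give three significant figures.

R_B‖R_L = 49.41 kΩ; V_out = 15.8 × 49.41/131.4 = 5.941 V.
I_L = V_out / R_L = 5.941 / 420 kΩ = 0.0141 mA.

I_L ≈ 0.0141 mA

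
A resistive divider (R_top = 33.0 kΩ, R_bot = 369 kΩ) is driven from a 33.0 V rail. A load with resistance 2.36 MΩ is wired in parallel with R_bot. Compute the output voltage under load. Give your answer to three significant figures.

V_out ≈ 29.9 V

The load sits in parallel with R_bot: R_bot‖R_L = (369 × 2360) / (369 + 2360) = 319.1 kΩ.
V_out = 33.0 × 319.1 / (33.0 + 319.1) = 33.0 × 319.1/352.1 = 29.9 V.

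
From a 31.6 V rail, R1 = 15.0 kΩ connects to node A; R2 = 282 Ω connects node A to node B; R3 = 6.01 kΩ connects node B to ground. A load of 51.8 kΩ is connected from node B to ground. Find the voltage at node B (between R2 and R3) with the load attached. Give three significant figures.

At node B, R3 is in parallel with the load: R3‖R_L = 5385 Ω.
Below node A the resistance is R2 + (R3‖R_L) = 5667 Ω, so V_A = 31.6 × 5667/20670 = 8.665 V.
Then V_B = V_A × (R3‖R_L)/(R2 + R3‖R_L) = 8.665 × 5385/5667 = 8.23 V.

V ≈ 8.23 V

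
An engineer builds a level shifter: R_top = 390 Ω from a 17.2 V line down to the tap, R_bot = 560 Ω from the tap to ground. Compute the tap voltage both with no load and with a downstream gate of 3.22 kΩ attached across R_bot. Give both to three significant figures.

Unloaded: 10.1 V; loaded: 9.46 V

Open-circuit: V = 17.2 × 560/(390 + 560) = 10.1 V.
With the load, R_bot becomes R_bot‖R_L = 477.0 Ω, so V = 17.2 × 477.0/867.0 = 9.46 V.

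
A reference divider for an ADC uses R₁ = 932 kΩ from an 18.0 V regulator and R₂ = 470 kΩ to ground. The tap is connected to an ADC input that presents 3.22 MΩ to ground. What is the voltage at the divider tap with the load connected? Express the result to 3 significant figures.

The load sits in parallel with R₂: R₂‖R_L = (470 × 3220) / (470 + 3220) = 410.1 kΩ.
V_out = 18.0 × 410.1 / (932 + 410.1) = 18.0 × 410.1/1342 = 5.50 V.
(Unloaded it would have been 6.03 V.)

V_out ≈ 5.50 V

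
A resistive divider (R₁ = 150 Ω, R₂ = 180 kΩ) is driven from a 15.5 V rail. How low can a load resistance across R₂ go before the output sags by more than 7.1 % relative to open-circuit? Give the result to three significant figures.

Output resistance R_th = R₁‖R₂ = (150 × 180000)/180200 = 149.9 Ω.
The fractional drop is R_th/(R_th + R_L); requiring this ≤ 0.0710 gives R_L ≥ R_th(1/0.0710 − 1) = 149.9 × 13.08 = 1.96 kΩ.

R_L(min) ≈ 1.96 kΩ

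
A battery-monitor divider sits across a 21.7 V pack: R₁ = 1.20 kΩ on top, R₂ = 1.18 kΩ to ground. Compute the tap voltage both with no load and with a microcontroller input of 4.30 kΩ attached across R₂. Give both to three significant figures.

Unloaded: 10.8 V; loaded: 9.45 V

Open-circuit: V = 21.7 × 1.18/(1.20 + 1.18) = 10.8 V.
With the load, R₂ becomes R₂‖R_L = 0.9259 kΩ, so V = 21.7 × 0.9259/2.126 = 9.45 V.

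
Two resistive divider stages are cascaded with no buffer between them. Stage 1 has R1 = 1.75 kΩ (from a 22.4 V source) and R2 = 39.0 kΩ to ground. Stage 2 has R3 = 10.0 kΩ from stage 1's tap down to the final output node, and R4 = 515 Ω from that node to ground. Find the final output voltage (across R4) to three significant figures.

V_out ≈ 0.906 V

Stage 2 presents R3+R4 = 10520 Ω as a load on stage 1's tap.
Stage 1's lower leg becomes R2‖(R3+R4) = 8282 Ω, so V_mid = 22.4 × 8282/10030 = 18.49 V.
Stage 2 is itself unloaded: V_out = V_mid × R4/(R3+R4) = 18.49 × 515/10520 = 0.906 V.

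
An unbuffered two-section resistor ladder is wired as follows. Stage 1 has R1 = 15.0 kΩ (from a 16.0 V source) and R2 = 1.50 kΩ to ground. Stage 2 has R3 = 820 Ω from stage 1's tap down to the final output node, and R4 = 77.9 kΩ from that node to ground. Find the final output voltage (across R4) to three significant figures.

V_out ≈ 1.41 V

Stage 2 presents R3+R4 = 78720 Ω as a load on stage 1's tap.
Stage 1's lower leg becomes R2‖(R3+R4) = 1472 Ω, so V_mid = 16.0 × 1472/16470 = 1.430 V.
Stage 2 is itself unloaded: V_out = V_mid × R4/(R3+R4) = 1.430 × 77900/78720 = 1.41 V.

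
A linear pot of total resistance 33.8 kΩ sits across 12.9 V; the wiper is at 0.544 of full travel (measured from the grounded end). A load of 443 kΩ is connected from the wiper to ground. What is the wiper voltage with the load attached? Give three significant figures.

V ≈ 6.89 V

The wiper splits the pot into (1−α)R = 15.41 kΩ above and αR = 18.39 kΩ below.
Lower section ‖ load = 17.65 kΩ.
V_wiper = 12.9 × 17.65/(15.41 + 17.65) = 6.89 V.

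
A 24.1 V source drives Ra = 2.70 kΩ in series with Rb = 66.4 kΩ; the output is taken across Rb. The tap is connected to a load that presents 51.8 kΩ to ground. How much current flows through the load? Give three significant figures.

I_L ≈ 0.426 mA

Rb‖R_L = 29.10 kΩ; V_out = 24.1 × 29.10/31.80 = 22.05 V.
I_L = V_out / R_L = 22.05 / 51.8 kΩ = 0.426 mA.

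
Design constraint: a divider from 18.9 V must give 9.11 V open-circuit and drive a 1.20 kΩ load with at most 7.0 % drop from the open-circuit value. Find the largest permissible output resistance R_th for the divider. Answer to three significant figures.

R_th ≤ 90.3 Ω

Loading drop = R_th/(R_th + R_L) ≤ 0.0700, so R_th ≤ R_L · ε/(1−ε) = 1.20 kΩ × 0.0700/0.9300 = 90.3 Ω.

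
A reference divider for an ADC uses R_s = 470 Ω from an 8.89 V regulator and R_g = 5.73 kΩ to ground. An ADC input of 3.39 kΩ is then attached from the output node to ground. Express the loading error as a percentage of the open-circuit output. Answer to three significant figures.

The divider's output (Thévenin) resistance is R_s‖R_g = 434.4 Ω.
Fractional drop under load = R_th/(R_th + R_L) = 434.4 / (434.4 + 3390) = 0.1136.
So the output falls by 11.4 %.

11.4 %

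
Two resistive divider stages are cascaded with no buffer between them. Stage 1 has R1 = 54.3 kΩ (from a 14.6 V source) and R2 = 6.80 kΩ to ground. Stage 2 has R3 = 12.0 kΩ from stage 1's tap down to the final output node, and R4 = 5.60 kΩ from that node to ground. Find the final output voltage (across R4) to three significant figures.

V_out ≈ 0.385 V

Stage 2 presents R3+R4 = 17.60 kΩ as a load on stage 1's tap.
Stage 1's lower leg becomes R2‖(R3+R4) = 4.905 kΩ, so V_mid = 14.6 × 4.905/59.20 = 1.210 V.
Stage 2 is itself unloaded: V_out = V_mid × R4/(R3+R4) = 1.210 × 5.60/17.60 = 0.385 V.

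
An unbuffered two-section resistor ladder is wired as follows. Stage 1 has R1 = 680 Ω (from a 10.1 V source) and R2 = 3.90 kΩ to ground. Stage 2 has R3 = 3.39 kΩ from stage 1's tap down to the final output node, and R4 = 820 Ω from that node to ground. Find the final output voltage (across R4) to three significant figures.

V_out ≈ 1.47 V

Stage 2 presents R3+R4 = 4210 Ω as a load on stage 1's tap.
Stage 1's lower leg becomes R2‖(R3+R4) = 2025 Ω, so V_mid = 10.1 × 2025/2705 = 7.561 V.
Stage 2 is itself unloaded: V_out = V_mid × R4/(R3+R4) = 7.561 × 820/4210 = 1.47 V.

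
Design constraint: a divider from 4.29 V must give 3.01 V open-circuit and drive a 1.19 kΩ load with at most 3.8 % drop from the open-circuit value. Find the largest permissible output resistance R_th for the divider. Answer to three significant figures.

Loading drop = R_th/(R_th + R_L) ≤ 0.0380, so R_th ≤ R_L · ε/(1−ε) = 1.19 kΩ × 0.0380/0.9620 = 47.0 Ω.

R_th ≤ 47.0 Ω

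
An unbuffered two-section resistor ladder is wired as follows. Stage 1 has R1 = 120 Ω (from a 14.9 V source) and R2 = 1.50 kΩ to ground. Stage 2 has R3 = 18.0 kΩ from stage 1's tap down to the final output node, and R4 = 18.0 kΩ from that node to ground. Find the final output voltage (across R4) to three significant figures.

V_out ≈ 6.88 V

Stage 2 presents R3+R4 = 36000 Ω as a load on stage 1's tap.
Stage 1's lower leg becomes R2‖(R3+R4) = 1440 Ω, so V_mid = 14.9 × 1440/1560 = 13.75 V.
Stage 2 is itself unloaded: V_out = V_mid × R4/(R3+R4) = 13.75 × 18000/36000 = 6.88 V.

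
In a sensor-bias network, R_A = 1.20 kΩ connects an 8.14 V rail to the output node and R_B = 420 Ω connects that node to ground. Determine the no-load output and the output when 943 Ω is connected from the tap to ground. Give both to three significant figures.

Open-circuit: V = 8.14 × 420/(1200 + 420) = 2.11 V.
With the load, R_B becomes R_B‖R_L = 290.6 Ω, so V = 8.14 × 290.6/1491 = 1.59 V.

Unloaded: 2.11 V; loaded: 1.59 V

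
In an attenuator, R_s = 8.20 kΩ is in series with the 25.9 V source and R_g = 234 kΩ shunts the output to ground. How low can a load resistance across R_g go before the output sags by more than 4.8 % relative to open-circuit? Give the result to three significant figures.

Output resistance R_th = R_s‖R_g = (8.20 × 234)/242.2 = 7.922 kΩ.
The fractional drop is R_th/(R_th + R_L); requiring this ≤ 0.0480 gives R_L ≥ R_th(1/0.0480 − 1) = 7.922 × 19.83 = 157 kΩ.

R_L(min) ≈ 157 kΩ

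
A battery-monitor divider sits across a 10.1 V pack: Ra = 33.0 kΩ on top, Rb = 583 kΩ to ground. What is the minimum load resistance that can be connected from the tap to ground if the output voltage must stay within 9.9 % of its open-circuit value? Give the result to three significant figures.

Output resistance R_th = Ra‖Rb = (33.0 × 583)/616.0 = 31.23 kΩ.
The fractional drop is R_th/(R_th + R_L); requiring this ≤ 0.0990 gives R_L ≥ R_th(1/0.0990 − 1) = 31.23 × 9.101 = 284 kΩ.

R_L(min) ≈ 284 kΩ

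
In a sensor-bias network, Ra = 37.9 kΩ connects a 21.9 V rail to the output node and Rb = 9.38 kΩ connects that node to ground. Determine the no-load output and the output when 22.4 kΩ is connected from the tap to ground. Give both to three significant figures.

Unloaded: 4.34 V; loaded: 3.25 V

Open-circuit: V = 21.9 × 9.38/(37.9 + 9.38) = 4.34 V.
With the load, Rb becomes Rb‖R_L = 6.611 kΩ, so V = 21.9 × 6.611/44.51 = 3.25 V.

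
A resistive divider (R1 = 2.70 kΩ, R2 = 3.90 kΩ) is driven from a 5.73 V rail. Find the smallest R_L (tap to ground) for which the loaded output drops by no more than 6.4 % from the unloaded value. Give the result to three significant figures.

R_L(min) ≈ 23.3 kΩ

Output resistance R_th = R1‖R2 = (2.70 × 3.90)/6.600 = 1.595 kΩ.
The fractional drop is R_th/(R_th + R_L); requiring this ≤ 0.0640 gives R_L ≥ R_th(1/0.0640 − 1) = 1.595 × 14.62 = 23.3 kΩ.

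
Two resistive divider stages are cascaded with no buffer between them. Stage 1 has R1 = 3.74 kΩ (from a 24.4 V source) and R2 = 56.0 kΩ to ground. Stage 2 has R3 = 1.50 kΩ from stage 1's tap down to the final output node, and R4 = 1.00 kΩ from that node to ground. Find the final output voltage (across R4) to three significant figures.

V_out ≈ 3.81 V

Stage 2 presents R3+R4 = 2.500 kΩ as a load on stage 1's tap.
Stage 1's lower leg becomes R2‖(R3+R4) = 2.393 kΩ, so V_mid = 24.4 × 2.393/6.133 = 9.521 V.
Stage 2 is itself unloaded: V_out = V_mid × R4/(R3+R4) = 9.521 × 1.00/2.500 = 3.81 V.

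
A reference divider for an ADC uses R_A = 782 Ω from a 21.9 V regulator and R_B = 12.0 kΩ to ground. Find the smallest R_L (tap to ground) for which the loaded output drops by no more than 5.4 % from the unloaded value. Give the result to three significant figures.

Output resistance R_th = R_A‖R_B = (782 × 12000)/12780 = 734.2 Ω.
The fractional drop is R_th/(R_th + R_L); requiring this ≤ 0.0540 gives R_L ≥ R_th(1/0.0540 − 1) = 734.2 × 17.52 = 12.9 kΩ.

R_L(min) ≈ 12.9 kΩ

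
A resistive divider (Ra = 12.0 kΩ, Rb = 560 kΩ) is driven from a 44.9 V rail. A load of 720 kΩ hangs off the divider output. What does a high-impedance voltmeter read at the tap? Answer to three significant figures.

V_out ≈ 43.3 V

The load sits in parallel with Rb: Rb‖R_L = (560 × 720) / (560 + 720) = 315.0 kΩ.
V_out = 44.9 × 315.0 / (12.0 + 315.0) = 44.9 × 315.0/327.0 = 43.3 V.
(Unloaded it would have been 44.0 V.)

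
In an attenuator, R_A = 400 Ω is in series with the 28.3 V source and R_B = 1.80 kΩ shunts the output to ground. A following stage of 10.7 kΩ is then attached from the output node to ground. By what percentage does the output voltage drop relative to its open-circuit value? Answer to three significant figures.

The divider's output (Thévenin) resistance is R_A‖R_B = 327.3 Ω.
Fractional drop under load = R_th/(R_th + R_L) = 327.3 / (327.3 + 10700) = 0.02968.
So the output falls by 2.97 %.

2.97 %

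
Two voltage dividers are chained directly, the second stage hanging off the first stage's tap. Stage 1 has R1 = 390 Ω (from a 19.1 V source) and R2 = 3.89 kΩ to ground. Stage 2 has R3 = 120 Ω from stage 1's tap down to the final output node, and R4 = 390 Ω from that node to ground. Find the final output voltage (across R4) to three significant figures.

V_out ≈ 7.83 V

Stage 2 presents R3+R4 = 510.0 Ω as a load on stage 1's tap.
Stage 1's lower leg becomes R2‖(R3+R4) = 450.9 Ω, so V_mid = 19.1 × 450.9/840.9 = 10.24 V.
Stage 2 is itself unloaded: V_out = V_mid × R4/(R3+R4) = 10.24 × 390/510.0 = 7.83 V.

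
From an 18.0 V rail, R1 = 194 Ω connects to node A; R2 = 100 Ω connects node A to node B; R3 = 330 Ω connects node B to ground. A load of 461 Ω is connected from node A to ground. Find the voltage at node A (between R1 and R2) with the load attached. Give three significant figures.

Below node A the series string R2+R3 = 430.0 Ω sits in parallel with the 461 Ω load: 222.5 Ω.
V_A = 18.0 × 222.5/(194 + 222.5) = 9.62 V.

V ≈ 9.62 V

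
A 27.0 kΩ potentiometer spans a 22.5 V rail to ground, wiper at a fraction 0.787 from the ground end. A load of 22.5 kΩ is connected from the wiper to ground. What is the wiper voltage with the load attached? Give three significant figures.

The wiper splits the pot into (1−α)R = 5.751 kΩ above and αR = 21.25 kΩ below.
Lower section ‖ load = 10.93 kΩ.
V_wiper = 22.5 × 10.93/(5.751 + 10.93) = 14.7 V.

V ≈ 14.7 V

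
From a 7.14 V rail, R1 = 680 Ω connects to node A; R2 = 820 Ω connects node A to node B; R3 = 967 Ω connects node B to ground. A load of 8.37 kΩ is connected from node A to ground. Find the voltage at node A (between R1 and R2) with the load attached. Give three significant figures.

Below node A the series string R2+R3 = 1787 Ω sits in parallel with the 8370 Ω load: 1473 Ω.
V_A = 7.14 × 1473/(680 + 1473) = 4.88 V.

V ≈ 4.88 V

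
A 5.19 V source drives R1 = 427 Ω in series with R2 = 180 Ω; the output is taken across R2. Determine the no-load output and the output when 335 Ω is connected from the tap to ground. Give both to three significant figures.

Unloaded: 1.54 V; loaded: 1.12 V

Open-circuit: V = 5.19 × 180/(427 + 180) = 1.54 V.
With the load, R2 becomes R2‖R_L = 117.1 Ω, so V = 5.19 × 117.1/544.1 = 1.12 V.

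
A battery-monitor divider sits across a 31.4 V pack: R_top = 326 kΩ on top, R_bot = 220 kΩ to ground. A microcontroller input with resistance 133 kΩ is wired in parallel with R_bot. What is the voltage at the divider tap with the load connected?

V_out ≈ 6.37 V

The load sits in parallel with R_bot: R_bot‖R_L = (220 × 133) / (220 + 133) = 82.89 kΩ.
V_out = 31.4 × 82.89 / (326 + 82.89) = 31.4 × 82.89/408.9 = 6.37 V.
(Unloaded it would have been 12.7 V.)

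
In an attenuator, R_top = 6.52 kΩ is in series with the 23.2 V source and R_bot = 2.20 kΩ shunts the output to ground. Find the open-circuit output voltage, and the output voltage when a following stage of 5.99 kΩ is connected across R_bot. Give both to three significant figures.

Open-circuit: V = 23.2 × 2.20/(6.52 + 2.20) = 5.85 V.
With the load, R_bot becomes R_bot‖R_L = 1.609 kΩ, so V = 23.2 × 1.609/8.129 = 4.59 V.

Unloaded: 5.85 V; loaded: 4.59 V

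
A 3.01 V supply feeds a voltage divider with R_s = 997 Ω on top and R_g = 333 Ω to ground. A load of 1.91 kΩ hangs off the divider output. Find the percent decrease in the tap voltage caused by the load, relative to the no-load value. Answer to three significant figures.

The divider's output (Thévenin) resistance is R_s‖R_g = 249.6 Ω.
Fractional drop under load = R_th/(R_th + R_L) = 249.6 / (249.6 + 1910) = 0.1156.
So the output falls by 11.6 %.

11.6 %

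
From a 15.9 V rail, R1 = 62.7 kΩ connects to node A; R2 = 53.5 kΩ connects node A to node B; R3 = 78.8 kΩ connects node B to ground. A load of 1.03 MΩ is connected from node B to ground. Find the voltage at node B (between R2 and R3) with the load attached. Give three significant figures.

At node B, R3 is in parallel with the load: R3‖R_L = 73.20 kΩ.
Below node A the resistance is R2 + (R3‖R_L) = 126.7 kΩ, so V_A = 15.9 × 126.7/189.4 = 10.64 V.
Then V_B = V_A × (R3‖R_L)/(R2 + R3‖R_L) = 10.64 × 73.20/126.7 = 6.15 V.

V ≈ 6.15 V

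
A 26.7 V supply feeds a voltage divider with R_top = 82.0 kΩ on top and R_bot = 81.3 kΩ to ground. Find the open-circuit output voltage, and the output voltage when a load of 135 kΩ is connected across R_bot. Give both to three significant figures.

Open-circuit: V = 26.7 × 81.3/(82.0 + 81.3) = 13.3 V.
With the load, R_bot becomes R_bot‖R_L = 50.74 kΩ, so V = 26.7 × 50.74/132.7 = 10.2 V.

Unloaded: 13.3 V; loaded: 10.2 V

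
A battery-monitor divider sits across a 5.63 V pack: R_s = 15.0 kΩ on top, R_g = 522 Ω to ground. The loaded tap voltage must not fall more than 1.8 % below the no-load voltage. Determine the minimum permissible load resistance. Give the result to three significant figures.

Output resistance R_th = R_s‖R_g = (15000 × 522)/15520 = 504.4 Ω.
The fractional drop is R_th/(R_th + R_L); requiring this ≤ 0.0180 gives R_L ≥ R_th(1/0.0180 − 1) = 504.4 × 54.56 = 27.5 kΩ.

R_L(min) ≈ 27.5 kΩ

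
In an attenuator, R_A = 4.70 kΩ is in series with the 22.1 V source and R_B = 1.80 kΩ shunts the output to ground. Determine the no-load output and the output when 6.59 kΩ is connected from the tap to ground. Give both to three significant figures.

Open-circuit: V = 22.1 × 1.80/(4.70 + 1.80) = 6.12 V.
With the load, R_B becomes R_B‖R_L = 1.414 kΩ, so V = 22.1 × 1.414/6.114 = 5.11 V.

Unloaded: 6.12 V; loaded: 5.11 V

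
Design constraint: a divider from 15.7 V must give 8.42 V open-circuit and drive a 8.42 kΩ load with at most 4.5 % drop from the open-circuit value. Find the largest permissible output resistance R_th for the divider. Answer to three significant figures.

R_th ≤ 397 Ω

Loading drop = R_th/(R_th + R_L) ≤ 0.0450, so R_th ≤ R_L · ε/(1−ε) = 8.42 kΩ × 0.0450/0.9550 = 397 Ω.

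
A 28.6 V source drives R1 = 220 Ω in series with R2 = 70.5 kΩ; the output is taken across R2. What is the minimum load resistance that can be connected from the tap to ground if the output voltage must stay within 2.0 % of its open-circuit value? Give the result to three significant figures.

R_L(min) ≈ 10.7 kΩ

Output resistance R_th = R1‖R2 = (220 × 70500)/70720 = 219.3 Ω.
The fractional drop is R_th/(R_th + R_L); requiring this ≤ 0.0200 gives R_L ≥ R_th(1/0.0200 − 1) = 219.3 × 49.00 = 10.7 kΩ.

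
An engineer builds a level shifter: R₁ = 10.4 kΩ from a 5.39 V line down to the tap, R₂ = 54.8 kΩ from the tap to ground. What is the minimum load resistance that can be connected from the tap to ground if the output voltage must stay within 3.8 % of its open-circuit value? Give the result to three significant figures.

Output resistance R_th = R₁‖R₂ = (10.4 × 54.8)/65.20 = 8.741 kΩ.
The fractional drop is R_th/(R_th + R_L); requiring this ≤ 0.0380 gives R_L ≥ R_th(1/0.0380 − 1) = 8.741 × 25.32 = 221 kΩ.

R_L(min) ≈ 221 kΩ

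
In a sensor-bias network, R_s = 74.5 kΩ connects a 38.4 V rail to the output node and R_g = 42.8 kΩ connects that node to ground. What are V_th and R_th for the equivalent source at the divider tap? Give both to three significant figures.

V_th = 14.0 V, R_th = 27.2 kΩ

V_th is the open-circuit tap voltage: 38.4 × 42.8/(74.5 + 42.8) = 14.0 V.
With the supply zeroed, R_s and R_g appear in parallel from the tap: R_th = R_s‖R_g = (74.5 × 42.8)/117.3 = 27.2 kΩ.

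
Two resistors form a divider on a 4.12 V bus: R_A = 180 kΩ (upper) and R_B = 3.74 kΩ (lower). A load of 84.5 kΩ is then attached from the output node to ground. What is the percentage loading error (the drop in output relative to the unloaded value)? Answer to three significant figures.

The divider's output (Thévenin) resistance is R_A‖R_B = 3.664 kΩ.
Fractional drop under load = R_th/(R_th + R_L) = 3.664 / (3.664 + 84.5) = 0.04156.
So the output falls by 4.16 %.

4.16 %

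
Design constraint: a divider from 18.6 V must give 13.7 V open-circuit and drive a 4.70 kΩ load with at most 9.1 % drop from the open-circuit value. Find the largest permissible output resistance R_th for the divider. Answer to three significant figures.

Loading drop = R_th/(R_th + R_L) ≤ 0.0910, so R_th ≤ R_L · ε/(1−ε) = 4.70 kΩ × 0.0910/0.9090 = 471 Ω.

R_th ≤ 471 Ω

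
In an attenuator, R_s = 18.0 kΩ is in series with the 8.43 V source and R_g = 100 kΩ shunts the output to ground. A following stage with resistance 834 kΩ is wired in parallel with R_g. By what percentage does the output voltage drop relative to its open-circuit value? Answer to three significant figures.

1.80 %

The divider's output (Thévenin) resistance is R_s‖R_g = 15.25 kΩ.
Fractional drop under load = R_th/(R_th + R_L) = 15.25 / (15.25 + 834) = 0.01796.
So the output falls by 1.80 %.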